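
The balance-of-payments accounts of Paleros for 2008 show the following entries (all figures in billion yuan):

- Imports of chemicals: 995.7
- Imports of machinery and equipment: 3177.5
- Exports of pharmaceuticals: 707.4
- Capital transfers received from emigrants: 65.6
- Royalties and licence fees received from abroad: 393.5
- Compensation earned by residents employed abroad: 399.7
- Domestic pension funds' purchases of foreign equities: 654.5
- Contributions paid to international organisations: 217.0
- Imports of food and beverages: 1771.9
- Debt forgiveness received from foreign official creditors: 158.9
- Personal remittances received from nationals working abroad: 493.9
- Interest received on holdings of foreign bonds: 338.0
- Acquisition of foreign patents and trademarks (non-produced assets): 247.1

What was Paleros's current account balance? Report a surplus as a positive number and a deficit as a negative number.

Goods: 707.4 - 995.7 - 1771.9 - 3177.5 = -5237.7
Services: 393.5
Primary income: 399.7 + 338.0 = 737.7
Secondary income: 493.9 - 217.0 = 276.9
Current account = (-5237.7) + 393.5 + 737.7 + 276.9 = -3829.6
(Excluded from the current account — capital account: capital transfers received from emigrants 65.6, debt forgiveness received from foreign official creditors 158.9, acquisition of foreign patents and trademarks (non-produced assets) 247.1; financial account: domestic pension funds' purchases of foreign equities 654.5.)

-3829.6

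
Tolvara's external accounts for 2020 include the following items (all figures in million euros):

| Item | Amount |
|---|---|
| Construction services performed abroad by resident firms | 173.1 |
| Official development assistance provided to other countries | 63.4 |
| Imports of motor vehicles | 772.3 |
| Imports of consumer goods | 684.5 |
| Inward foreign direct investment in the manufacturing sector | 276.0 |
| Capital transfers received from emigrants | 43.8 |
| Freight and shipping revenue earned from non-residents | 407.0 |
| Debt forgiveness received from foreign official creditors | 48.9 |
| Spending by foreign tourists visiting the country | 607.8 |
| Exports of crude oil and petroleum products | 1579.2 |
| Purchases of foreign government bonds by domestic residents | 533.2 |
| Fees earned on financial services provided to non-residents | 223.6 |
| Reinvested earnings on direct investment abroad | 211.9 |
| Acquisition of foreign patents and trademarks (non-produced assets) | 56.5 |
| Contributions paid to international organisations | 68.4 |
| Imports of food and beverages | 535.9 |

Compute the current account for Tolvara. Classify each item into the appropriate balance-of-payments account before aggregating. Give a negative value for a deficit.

1078.1

Goods: -772.3 - 535.9 - 684.5 + 1579.2 = -413.5
Services: 607.8 + 223.6 + 407.0 + 173.1 = 1411.5
Primary income: 211.9
Secondary income: -68.4 - 63.4 = -131.8
Current account = (-413.5) + 1411.5 + 211.9 + (-131.8) = 1078.1
(Excluded from the current account — financial account: inward foreign direct investment in the manufacturing sector 276.0, purchases of foreign government bonds by domestic residents 533.2; capital account: capital transfers received from emigrants 43.8, debt forgiveness received from foreign official creditors 48.9, acquisition of foreign patents and trademarks (non-produced assets) 56.5.)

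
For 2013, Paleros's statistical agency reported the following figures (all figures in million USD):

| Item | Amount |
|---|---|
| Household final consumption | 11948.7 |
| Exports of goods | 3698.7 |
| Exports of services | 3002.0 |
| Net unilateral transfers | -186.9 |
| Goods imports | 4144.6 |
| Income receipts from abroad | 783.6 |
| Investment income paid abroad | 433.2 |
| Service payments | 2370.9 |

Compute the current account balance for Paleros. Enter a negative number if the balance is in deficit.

Goods balance = 3698.7 - 4144.6 = -445.9
Services balance = 3002.0 - 2370.9 = 631.1
Trade balance (goods + services) = -445.9 + 631.1 = 185.2
Net primary income = 783.6 - 433.2 = 350.4
Net secondary income = -186.9
Current account = 185.2 + 350.4 + (-186.9) = 348.7

348.7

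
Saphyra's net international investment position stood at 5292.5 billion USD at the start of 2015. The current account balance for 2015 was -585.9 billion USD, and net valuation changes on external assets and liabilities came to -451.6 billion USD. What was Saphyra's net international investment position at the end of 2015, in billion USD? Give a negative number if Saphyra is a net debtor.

Change in NIIP = current account + net valuation change = -585.9 + (-451.6) = -1037.5
End-of-year NIIP = 5292.5 + (-1037.5) = 4255.0

4255.0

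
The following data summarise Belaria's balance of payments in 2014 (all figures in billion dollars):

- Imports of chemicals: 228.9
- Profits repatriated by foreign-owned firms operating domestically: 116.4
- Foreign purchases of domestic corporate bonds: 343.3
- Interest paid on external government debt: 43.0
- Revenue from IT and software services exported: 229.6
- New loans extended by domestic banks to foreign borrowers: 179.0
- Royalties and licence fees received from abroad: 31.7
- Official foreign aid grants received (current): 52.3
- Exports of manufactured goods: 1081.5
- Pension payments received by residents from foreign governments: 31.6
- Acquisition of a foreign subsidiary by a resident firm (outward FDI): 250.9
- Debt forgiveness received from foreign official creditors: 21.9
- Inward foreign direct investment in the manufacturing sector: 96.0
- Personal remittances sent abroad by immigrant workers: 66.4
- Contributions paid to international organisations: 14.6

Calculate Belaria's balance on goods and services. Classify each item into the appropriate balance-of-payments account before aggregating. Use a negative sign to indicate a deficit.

1113.9

Goods: 1081.5 - 228.9 = 852.6
Services: 31.7 + 229.6 = 261.3
Trade balance = 852.6 + 261.3 = 1113.9
(Excluded from the trade balance — primary income: profits repatriated by foreign-owned firms operating domestically 116.4, interest paid on external government debt 43.0; financial account: foreign purchases of domestic corporate bonds 343.3, new loans extended by domestic banks to foreign borrowers 179.0, acquisition of a foreign subsidiary by a resident firm (outward FDI) 250.9, inward foreign direct investment in the manufacturing sector 96.0; secondary income: official foreign aid grants received (current) 52.3, pension payments received by residents from foreign governments 31.6, personal remittances sent abroad by immigrant workers 66.4, contributions paid to international organisations 14.6; capital account: debt forgiveness received from foreign official creditors 21.9.)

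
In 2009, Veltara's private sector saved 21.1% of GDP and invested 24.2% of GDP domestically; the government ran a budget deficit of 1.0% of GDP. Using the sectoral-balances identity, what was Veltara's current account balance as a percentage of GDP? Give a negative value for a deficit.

-4.1

By the sectoral-balances identity, CA = (S_private - I) + (T - G).
Private balance = 21.1 - 24.2 = -3.1
Government balance (T - G) = -1.0
CA = -3.1 + (-1.0) = -4.1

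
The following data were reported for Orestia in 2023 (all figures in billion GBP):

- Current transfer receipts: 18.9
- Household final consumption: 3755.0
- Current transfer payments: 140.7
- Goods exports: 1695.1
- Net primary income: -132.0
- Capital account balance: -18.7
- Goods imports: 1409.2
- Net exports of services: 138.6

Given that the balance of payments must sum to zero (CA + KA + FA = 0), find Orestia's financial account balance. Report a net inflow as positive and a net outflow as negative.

Goods balance = 1695.1 - 1409.2 = 285.9
Services balance = 138.6
Trade balance (goods + services) = 285.9 + 138.6 = 424.5
Net primary income = -132.0
Net secondary income = 18.9 - 140.7 = -121.8
Current account = 424.5 + (-132.0) + (-121.8) = 170.7
Financial account = -(170.7 + (-18.7)) = -152.0

-152.0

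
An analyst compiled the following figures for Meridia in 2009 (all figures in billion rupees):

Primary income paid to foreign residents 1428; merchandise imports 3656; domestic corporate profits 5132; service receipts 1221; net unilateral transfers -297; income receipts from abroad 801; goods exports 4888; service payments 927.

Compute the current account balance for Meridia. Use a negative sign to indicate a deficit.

Goods balance = 4888 - 3656 = 1232
Services balance = 1221 - 927 = 294
Trade balance (goods + services) = 1232 + 294 = 1526
Net primary income = 801 - 1428 = -627
Net secondary income = -297
Current account = 1526 + (-627) + (-297) = 602

602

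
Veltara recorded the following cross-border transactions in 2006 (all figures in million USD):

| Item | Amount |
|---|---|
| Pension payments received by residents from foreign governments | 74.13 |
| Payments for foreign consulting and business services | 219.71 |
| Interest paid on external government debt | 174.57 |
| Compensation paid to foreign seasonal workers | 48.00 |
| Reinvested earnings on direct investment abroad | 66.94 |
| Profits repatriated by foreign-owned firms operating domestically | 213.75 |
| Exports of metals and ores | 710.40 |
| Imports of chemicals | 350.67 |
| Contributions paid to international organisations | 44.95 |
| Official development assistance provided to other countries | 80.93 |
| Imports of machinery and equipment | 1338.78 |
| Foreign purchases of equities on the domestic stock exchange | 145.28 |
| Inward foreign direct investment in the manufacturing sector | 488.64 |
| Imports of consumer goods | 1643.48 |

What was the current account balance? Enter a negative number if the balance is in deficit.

Goods: -350.67 - 1338.78 + 710.40 - 1643.48 = -2622.53
Services: -219.71
Primary income: -213.75 + 66.94 - 48.00 - 174.57 = -369.38
Secondary income: 74.13 - 80.93 - 44.95 = -51.75
Current account = (-2622.53) + (-219.71) + (-369.38) + (-51.75) = -3263.37
(Excluded from the current account — financial account: foreign purchases of equities on the domestic stock exchange 145.28, inward foreign direct investment in the manufacturing sector 488.64.)

-3263.37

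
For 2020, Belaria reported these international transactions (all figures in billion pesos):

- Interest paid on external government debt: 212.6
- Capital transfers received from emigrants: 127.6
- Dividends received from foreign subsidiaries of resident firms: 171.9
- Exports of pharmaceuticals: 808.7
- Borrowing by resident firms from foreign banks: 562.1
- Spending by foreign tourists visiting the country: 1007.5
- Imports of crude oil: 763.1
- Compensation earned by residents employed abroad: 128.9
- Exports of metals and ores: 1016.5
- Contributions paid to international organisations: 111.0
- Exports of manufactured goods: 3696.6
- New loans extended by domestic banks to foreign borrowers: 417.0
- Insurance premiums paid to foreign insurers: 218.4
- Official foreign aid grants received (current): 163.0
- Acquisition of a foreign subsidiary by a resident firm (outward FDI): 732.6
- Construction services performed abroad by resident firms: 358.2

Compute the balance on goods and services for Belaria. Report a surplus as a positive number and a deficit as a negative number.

Goods: 808.7 + 3696.6 + 1016.5 - 763.1 = 4758.7
Services: 358.2 + 1007.5 - 218.4 = 1147.3
Trade balance = 4758.7 + 1147.3 = 5906.0
(Excluded from the trade balance — primary income: interest paid on external government debt 212.6, dividends received from foreign subsidiaries of resident firms 171.9, compensation earned by residents employed abroad 128.9; capital account: capital transfers received from emigrants 127.6; financial account: borrowing by resident firms from foreign banks 562.1, new loans extended by domestic banks to foreign borrowers 417.0, acquisition of a foreign subsidiary by a resident firm (outward FDI) 732.6; secondary income: contributions paid to international organisations 111.0, official foreign aid grants received (current) 163.0.)

5906.0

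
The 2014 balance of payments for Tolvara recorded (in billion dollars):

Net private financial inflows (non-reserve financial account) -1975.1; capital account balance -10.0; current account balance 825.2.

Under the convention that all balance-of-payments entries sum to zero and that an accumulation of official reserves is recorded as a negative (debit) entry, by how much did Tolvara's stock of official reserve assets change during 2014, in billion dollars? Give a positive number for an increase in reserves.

Official reserve transactions balance = -(825.2 + (-10.0) + (-1975.1)) = 1159.9
An accumulation of reserves is recorded as a debit (negative entry), so the change in the stock of reserves is the negative of that balance.
Change in official reserves = -(1159.9) = -1159.9

-1159.9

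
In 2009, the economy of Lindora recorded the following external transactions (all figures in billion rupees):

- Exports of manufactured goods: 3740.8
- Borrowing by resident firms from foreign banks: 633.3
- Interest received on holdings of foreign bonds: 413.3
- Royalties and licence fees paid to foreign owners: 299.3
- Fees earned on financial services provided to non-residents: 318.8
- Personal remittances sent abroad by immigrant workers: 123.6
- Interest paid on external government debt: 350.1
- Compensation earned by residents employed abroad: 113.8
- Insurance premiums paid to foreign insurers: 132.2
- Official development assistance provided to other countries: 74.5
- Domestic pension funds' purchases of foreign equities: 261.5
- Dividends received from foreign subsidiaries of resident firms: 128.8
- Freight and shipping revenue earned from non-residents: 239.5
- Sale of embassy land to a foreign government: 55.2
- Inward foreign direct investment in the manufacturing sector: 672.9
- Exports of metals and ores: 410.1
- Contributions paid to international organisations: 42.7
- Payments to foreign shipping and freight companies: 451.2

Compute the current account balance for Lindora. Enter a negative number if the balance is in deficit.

Goods: 410.1 + 3740.8 = 4150.9
Services: 318.8 + 239.5 - 451.2 - 299.3 - 132.2 = -324.4
Primary income: 128.8 + 113.8 - 350.1 + 413.3 = 305.8
Secondary income: -42.7 - 74.5 - 123.6 = -240.8
Current account = 4150.9 + (-324.4) + 305.8 + (-240.8) = 3891.5
(Excluded from the current account — financial account: borrowing by resident firms from foreign banks 633.3, domestic pension funds' purchases of foreign equities 261.5, inward foreign direct investment in the manufacturing sector 672.9; capital account: sale of embassy land to a foreign government 55.2.)

3891.5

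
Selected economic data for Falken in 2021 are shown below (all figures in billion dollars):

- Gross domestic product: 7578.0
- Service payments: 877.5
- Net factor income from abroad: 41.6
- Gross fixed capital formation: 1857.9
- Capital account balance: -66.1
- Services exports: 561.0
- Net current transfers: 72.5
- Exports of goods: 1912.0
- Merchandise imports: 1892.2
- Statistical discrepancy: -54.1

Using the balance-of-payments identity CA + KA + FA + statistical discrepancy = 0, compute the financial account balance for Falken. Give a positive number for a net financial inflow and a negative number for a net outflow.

302.8

Goods balance = 1912.0 - 1892.2 = 19.8
Services balance = 561.0 - 877.5 = -316.5
Trade balance (goods + services) = 19.8 + (-316.5) = -296.7
Net primary income = 41.6
Net secondary income = 72.5
Current account = -296.7 + 41.6 + 72.5 = -182.6
Financial account = -(-182.6 + (-66.1) + (-54.1)) = 302.8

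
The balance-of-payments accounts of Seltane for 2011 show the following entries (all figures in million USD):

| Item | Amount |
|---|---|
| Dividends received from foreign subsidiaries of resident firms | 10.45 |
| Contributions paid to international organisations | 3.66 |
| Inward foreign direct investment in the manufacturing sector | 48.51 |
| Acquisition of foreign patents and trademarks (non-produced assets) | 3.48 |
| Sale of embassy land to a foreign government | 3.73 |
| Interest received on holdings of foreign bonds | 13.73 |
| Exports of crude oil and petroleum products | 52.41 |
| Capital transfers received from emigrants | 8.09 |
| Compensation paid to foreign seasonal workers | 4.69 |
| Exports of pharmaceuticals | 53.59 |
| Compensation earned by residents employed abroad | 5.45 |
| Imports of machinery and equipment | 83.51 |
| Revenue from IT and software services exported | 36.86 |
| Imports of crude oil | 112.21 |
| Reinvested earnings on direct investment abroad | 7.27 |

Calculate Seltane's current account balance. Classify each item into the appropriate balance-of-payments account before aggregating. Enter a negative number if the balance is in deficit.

-24.31

Goods: -83.51 - 112.21 + 53.59 + 52.41 = -89.72
Services: 36.86
Primary income: 10.45 + 7.27 + 5.45 - 4.69 + 13.73 = 32.21
Secondary income: -3.66
Current account = (-89.72) + 36.86 + 32.21 + (-3.66) = -24.31
(Excluded from the current account — financial account: inward foreign direct investment in the manufacturing sector 48.51; capital account: acquisition of foreign patents and trademarks (non-produced assets) 3.48, sale of embassy land to a foreign government 3.73, capital transfers received from emigrants 8.09.)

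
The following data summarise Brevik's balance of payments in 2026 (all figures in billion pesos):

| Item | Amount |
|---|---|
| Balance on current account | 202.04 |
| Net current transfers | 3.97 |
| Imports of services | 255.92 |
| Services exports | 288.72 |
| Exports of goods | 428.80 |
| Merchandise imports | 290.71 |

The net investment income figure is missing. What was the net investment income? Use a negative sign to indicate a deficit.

Current account = goods balance + services balance + net primary income + net secondary income
Sum of the known components = 174.86
Net investment income = CA - (known components) = 202.04 - 174.86 = 27.18

27.18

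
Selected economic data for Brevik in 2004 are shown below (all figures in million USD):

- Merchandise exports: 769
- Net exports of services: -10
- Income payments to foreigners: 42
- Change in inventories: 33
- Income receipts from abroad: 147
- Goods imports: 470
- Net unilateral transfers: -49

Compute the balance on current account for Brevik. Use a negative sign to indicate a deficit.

Goods balance = 769 - 470 = 299
Services balance = -10
Trade balance (goods + services) = 299 + (-10) = 289
Net primary income = 147 - 42 = 105
Net secondary income = -49
Current account = 289 + 105 + (-49) = 345

345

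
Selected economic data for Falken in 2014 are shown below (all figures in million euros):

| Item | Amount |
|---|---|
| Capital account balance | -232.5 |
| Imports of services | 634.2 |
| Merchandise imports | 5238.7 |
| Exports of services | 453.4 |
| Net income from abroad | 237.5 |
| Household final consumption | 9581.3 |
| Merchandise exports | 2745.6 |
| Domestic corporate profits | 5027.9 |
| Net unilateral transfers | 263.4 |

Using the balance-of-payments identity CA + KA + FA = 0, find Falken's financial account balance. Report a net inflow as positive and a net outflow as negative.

2405.5

Goods balance = 2745.6 - 5238.7 = -2493.1
Services balance = 453.4 - 634.2 = -180.8
Trade balance (goods + services) = -2493.1 + (-180.8) = -2673.9
Net primary income = 237.5
Net secondary income = 263.4
Current account = -2673.9 + 237.5 + 263.4 = -2173.0
Financial account = -(-2173.0 + (-232.5)) = 2405.5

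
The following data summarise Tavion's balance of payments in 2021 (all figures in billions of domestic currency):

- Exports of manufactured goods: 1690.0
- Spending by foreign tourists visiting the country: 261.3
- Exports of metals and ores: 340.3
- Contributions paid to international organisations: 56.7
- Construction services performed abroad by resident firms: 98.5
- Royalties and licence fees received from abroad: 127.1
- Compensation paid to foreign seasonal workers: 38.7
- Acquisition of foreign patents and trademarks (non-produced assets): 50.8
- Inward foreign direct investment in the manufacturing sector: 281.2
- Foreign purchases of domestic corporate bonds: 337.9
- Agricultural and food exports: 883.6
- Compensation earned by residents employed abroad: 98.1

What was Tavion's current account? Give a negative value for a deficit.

Goods: 340.3 + 883.6 + 1690.0 = 2913.9
Services: 127.1 + 98.5 + 261.3 = 486.9
Primary income: -38.7 + 98.1 = 59.4
Secondary income: -56.7
Current account = 2913.9 + 486.9 + 59.4 + (-56.7) = 3403.5
(Excluded from the current account — capital account: acquisition of foreign patents and trademarks (non-produced assets) 50.8; financial account: inward foreign direct investment in the manufacturing sector 281.2, foreign purchases of domestic corporate bonds 337.9.)

3403.5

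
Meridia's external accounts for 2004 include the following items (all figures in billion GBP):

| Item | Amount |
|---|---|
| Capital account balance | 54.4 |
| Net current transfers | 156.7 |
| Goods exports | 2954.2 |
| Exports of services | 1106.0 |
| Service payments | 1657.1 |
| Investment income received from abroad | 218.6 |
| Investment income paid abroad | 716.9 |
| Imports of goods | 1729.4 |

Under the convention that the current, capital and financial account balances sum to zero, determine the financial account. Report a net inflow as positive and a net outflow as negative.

Goods balance = 2954.2 - 1729.4 = 1224.8
Services balance = 1106.0 - 1657.1 = -551.1
Trade balance (goods + services) = 1224.8 + (-551.1) = 673.7
Net primary income = 218.6 - 716.9 = -498.3
Net secondary income = 156.7
Current account = 673.7 + (-498.3) + 156.7 = 332.1
Financial account = -(332.1 + 54.4) = -386.5

-386.5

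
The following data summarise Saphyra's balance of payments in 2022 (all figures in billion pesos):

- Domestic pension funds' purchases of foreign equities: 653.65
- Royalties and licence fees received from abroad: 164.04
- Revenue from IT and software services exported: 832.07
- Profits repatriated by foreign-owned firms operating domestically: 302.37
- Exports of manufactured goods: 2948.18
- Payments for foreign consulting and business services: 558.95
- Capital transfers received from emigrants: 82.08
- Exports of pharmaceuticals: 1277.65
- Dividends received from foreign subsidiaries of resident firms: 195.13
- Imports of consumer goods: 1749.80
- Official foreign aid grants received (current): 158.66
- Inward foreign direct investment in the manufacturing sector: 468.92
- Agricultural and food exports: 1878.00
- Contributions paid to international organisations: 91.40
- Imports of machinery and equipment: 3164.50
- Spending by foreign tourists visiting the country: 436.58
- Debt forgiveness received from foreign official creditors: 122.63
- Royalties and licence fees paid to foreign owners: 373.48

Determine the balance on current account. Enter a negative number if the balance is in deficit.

Goods: 1878.00 + 2948.18 - 3164.50 + 1277.65 - 1749.80 = 1189.53
Services: 832.07 + 164.04 + 436.58 - 558.95 - 373.48 = 500.26
Primary income: -302.37 + 195.13 = -107.24
Secondary income: 158.66 - 91.40 = 67.26
Current account = 1189.53 + 500.26 + (-107.24) + 67.26 = 1649.81
(Excluded from the current account — financial account: domestic pension funds' purchases of foreign equities 653.65, inward foreign direct investment in the manufacturing sector 468.92; capital account: capital transfers received from emigrants 82.08, debt forgiveness received from foreign official creditors 122.63.)

1649.81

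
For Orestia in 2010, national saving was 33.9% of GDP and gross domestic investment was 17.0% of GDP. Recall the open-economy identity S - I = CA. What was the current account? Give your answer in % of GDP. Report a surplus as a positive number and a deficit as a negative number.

CA = S - I = 33.9 - 17.0 = 16.9

16.9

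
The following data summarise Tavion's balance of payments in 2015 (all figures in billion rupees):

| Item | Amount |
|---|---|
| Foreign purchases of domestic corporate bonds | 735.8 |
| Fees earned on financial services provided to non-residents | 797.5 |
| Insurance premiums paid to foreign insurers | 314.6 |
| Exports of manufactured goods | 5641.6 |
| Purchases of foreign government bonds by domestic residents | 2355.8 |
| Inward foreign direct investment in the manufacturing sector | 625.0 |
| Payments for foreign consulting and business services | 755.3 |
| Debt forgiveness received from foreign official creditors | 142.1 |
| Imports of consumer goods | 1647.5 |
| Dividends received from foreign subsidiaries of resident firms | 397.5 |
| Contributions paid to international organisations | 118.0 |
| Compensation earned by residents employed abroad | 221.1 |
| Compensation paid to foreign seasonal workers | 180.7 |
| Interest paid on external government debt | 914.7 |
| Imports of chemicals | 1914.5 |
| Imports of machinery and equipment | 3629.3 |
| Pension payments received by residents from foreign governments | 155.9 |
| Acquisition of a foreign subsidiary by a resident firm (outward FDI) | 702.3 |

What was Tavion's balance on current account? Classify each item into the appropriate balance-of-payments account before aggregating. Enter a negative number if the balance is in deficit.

Goods: -1914.5 + 5641.6 - 3629.3 - 1647.5 = -1549.7
Services: -314.6 - 755.3 + 797.5 = -272.4
Primary income: -914.7 + 221.1 + 397.5 - 180.7 = -476.8
Secondary income: -118.0 + 155.9 = 37.9
Current account = (-1549.7) + (-272.4) + (-476.8) + 37.9 = -2261.0
(Excluded from the current account — financial account: foreign purchases of domestic corporate bonds 735.8, purchases of foreign government bonds by domestic residents 2355.8, inward foreign direct investment in the manufacturing sector 625.0, acquisition of a foreign subsidiary by a resident firm (outward FDI) 702.3; capital account: debt forgiveness received from foreign official creditors 142.1.)

-2261.0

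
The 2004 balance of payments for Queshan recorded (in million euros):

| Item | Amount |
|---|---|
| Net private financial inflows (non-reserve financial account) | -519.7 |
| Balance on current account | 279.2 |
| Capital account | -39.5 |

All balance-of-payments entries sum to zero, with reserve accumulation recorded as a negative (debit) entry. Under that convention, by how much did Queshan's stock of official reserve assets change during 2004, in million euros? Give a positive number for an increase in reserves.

Official reserve transactions balance = -(279.2 + (-39.5) + (-519.7)) = 280.0
An accumulation of reserves is recorded as a debit (negative entry), so the change in the stock of reserves is the negative of that balance.
Change in official reserves = -(280.0) = -280.0

-280.0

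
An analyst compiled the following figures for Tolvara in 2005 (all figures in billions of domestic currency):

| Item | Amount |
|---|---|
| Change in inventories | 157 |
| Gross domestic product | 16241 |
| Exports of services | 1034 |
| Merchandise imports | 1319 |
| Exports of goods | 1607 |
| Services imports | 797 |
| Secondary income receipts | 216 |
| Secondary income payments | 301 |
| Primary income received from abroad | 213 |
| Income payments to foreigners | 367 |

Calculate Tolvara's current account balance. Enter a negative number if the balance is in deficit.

Goods balance = 1607 - 1319 = 288
Services balance = 1034 - 797 = 237
Trade balance (goods + services) = 288 + 237 = 525
Net primary income = 213 - 367 = -154
Net secondary income = 216 - 301 = -85
Current account = 525 + (-154) + (-85) = 286

286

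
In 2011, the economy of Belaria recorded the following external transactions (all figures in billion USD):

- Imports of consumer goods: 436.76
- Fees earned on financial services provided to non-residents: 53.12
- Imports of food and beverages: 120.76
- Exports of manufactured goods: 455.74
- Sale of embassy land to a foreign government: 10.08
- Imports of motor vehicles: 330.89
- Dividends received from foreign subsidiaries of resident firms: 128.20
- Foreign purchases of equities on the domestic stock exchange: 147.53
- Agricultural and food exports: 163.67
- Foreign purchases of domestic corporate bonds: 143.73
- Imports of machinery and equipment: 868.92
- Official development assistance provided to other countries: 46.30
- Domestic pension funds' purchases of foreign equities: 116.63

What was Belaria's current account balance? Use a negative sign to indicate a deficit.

Goods: -436.76 - 330.89 - 868.92 - 120.76 + 163.67 + 455.74 = -1137.92
Services: 53.12
Primary income: 128.20
Secondary income: -46.30
Current account = (-1137.92) + 53.12 + 128.20 + (-46.30) = -1002.90
(Excluded from the current account — capital account: sale of embassy land to a foreign government 10.08; financial account: foreign purchases of equities on the domestic stock exchange 147.53, foreign purchases of domestic corporate bonds 143.73, domestic pension funds' purchases of foreign equities 116.63.)

-1002.90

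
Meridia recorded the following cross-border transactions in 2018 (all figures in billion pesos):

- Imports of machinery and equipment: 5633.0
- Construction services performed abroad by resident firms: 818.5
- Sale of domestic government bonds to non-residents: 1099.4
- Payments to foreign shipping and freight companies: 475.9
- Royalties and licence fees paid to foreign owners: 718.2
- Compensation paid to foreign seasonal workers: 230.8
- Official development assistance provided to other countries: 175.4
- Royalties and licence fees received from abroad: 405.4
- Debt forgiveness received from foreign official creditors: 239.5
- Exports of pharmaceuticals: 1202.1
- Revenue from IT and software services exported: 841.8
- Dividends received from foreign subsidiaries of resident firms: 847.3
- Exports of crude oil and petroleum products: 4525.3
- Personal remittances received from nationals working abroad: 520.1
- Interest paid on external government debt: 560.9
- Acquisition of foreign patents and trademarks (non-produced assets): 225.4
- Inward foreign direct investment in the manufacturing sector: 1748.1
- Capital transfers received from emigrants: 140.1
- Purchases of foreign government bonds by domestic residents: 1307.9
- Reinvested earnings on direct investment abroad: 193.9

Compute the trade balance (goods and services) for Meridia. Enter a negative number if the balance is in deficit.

966.0

Goods: 1202.1 - 5633.0 + 4525.3 = 94.4
Services: 818.5 + 405.4 + 841.8 - 718.2 - 475.9 = 871.6
Trade balance = 94.4 + 871.6 = 966.0
(Excluded from the trade balance — financial account: sale of domestic government bonds to non-residents 1099.4, inward foreign direct investment in the manufacturing sector 1748.1, purchases of foreign government bonds by domestic residents 1307.9; primary income: compensation paid to foreign seasonal workers 230.8, dividends received from foreign subsidiaries of resident firms 847.3, interest paid on external government debt 560.9, reinvested earnings on direct investment abroad 193.9; secondary income: official development assistance provided to other countries 175.4, personal remittances received from nationals working abroad 520.1; capital account: debt forgiveness received from foreign official creditors 239.5, acquisition of foreign patents and trademarks (non-produced assets) 225.4, capital transfers received from emigrants 140.1.)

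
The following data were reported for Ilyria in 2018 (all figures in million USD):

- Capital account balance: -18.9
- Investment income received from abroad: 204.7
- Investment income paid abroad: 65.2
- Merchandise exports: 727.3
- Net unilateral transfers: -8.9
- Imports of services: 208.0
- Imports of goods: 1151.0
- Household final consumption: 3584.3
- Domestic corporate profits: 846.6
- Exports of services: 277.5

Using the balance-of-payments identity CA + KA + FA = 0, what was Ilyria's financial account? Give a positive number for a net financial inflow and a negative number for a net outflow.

242.5

Goods balance = 727.3 - 1151.0 = -423.7
Services balance = 277.5 - 208.0 = 69.5
Trade balance (goods + services) = -423.7 + 69.5 = -354.2
Net primary income = 204.7 - 65.2 = 139.5
Net secondary income = -8.9
Current account = -354.2 + 139.5 + (-8.9) = -223.6
Financial account = -(-223.6 + (-18.9)) = 242.5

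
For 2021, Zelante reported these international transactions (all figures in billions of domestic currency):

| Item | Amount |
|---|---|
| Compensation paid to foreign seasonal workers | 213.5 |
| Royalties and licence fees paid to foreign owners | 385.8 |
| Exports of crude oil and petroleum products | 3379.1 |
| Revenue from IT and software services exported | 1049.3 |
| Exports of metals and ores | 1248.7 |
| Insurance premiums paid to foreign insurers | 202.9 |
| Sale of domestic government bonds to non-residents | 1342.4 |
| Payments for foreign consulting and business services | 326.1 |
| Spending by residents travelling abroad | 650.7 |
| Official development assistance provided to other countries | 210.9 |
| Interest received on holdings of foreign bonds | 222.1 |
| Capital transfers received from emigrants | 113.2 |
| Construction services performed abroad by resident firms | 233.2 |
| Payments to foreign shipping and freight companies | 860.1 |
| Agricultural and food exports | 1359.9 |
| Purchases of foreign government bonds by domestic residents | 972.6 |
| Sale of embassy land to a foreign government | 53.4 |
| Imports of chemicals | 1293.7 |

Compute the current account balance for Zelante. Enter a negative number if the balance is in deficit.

Goods: -1293.7 + 1248.7 + 1359.9 + 3379.1 = 4694.0
Services: -650.7 - 860.1 + 1049.3 - 202.9 - 385.8 + 233.2 - 326.1 = -1143.1
Primary income: -213.5 + 222.1 = 8.6
Secondary income: -210.9
Current account = 4694.0 + (-1143.1) + 8.6 + (-210.9) = 3348.6
(Excluded from the current account — financial account: sale of domestic government bonds to non-residents 1342.4, purchases of foreign government bonds by domestic residents 972.6; capital account: capital transfers received from emigrants 113.2, sale of embassy land to a foreign government 53.4.)

3348.6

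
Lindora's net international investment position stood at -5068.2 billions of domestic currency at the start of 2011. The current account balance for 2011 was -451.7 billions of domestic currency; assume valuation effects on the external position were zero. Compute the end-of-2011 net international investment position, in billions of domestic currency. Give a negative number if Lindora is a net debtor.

-5519.9

With no valuation effects, change in NIIP = current account = -451.7
End-of-year NIIP = -5068.2 + (-451.7) = -5519.9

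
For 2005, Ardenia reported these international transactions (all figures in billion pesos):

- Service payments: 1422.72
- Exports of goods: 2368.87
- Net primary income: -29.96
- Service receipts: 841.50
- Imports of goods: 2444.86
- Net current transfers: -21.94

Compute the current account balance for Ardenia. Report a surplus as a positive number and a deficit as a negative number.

Goods balance = 2368.87 - 2444.86 = -75.99
Services balance = 841.50 - 1422.72 = -581.22
Trade balance (goods + services) = -75.99 + (-581.22) = -657.21
Net primary income = -29.96
Net secondary income = -21.94
Current account = -657.21 + (-29.96) + (-21.94) = -709.11

-709.11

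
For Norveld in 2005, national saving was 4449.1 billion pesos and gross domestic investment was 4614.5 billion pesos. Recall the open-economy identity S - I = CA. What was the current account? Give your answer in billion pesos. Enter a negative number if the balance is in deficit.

S - I = CA (net lending to the rest of the world).
CA = S - I = 4449.1 - 4614.5 = -165.4

-165.4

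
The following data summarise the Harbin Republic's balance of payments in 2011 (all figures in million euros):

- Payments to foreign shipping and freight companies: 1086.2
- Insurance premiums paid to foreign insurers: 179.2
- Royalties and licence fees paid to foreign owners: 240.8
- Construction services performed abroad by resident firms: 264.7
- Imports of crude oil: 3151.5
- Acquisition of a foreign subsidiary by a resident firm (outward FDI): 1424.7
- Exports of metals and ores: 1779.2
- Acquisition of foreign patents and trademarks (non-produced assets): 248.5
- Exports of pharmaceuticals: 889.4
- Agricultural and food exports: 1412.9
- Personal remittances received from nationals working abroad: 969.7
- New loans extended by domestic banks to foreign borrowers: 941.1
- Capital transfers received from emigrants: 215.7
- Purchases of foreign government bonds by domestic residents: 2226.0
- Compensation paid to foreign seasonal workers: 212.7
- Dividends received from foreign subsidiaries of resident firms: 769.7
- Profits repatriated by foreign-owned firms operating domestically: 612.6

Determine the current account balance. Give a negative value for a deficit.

602.6

Goods: -3151.5 + 1779.2 + 1412.9 + 889.4 = 930.0
Services: -179.2 + 264.7 - 240.8 - 1086.2 = -1241.5
Primary income: -612.6 - 212.7 + 769.7 = -55.6
Secondary income: 969.7
Current account = 930.0 + (-1241.5) + (-55.6) + 969.7 = 602.6
(Excluded from the current account — financial account: acquisition of a foreign subsidiary by a resident firm (outward FDI) 1424.7, new loans extended by domestic banks to foreign borrowers 941.1, purchases of foreign government bonds by domestic residents 2226.0; capital account: acquisition of foreign patents and trademarks (non-produced assets) 248.5, capital transfers received from emigrants 215.7.)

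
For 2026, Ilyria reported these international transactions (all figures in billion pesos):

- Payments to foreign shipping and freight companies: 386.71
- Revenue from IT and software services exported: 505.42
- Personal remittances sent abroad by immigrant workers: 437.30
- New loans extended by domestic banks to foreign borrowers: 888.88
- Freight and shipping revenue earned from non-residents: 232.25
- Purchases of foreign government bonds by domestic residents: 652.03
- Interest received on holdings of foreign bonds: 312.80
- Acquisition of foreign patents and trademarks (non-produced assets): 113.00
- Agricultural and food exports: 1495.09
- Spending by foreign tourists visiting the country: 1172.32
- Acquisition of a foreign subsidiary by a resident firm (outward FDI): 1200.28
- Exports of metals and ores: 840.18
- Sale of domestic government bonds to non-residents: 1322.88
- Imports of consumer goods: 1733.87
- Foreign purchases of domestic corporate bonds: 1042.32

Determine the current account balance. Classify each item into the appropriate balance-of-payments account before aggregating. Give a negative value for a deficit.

Goods: 1495.09 - 1733.87 + 840.18 = 601.40
Services: 505.42 - 386.71 + 232.25 + 1172.32 = 1523.28
Primary income: 312.80
Secondary income: -437.30
Current account = 601.40 + 1523.28 + 312.80 + (-437.30) = 2000.18
(Excluded from the current account — financial account: new loans extended by domestic banks to foreign borrowers 888.88, purchases of foreign government bonds by domestic residents 652.03, acquisition of a foreign subsidiary by a resident firm (outward FDI) 1200.28, sale of domestic government bonds to non-residents 1322.88, foreign purchases of domestic corporate bonds 1042.32; capital account: acquisition of foreign patents and trademarks (non-produced assets) 113.00.)

2000.18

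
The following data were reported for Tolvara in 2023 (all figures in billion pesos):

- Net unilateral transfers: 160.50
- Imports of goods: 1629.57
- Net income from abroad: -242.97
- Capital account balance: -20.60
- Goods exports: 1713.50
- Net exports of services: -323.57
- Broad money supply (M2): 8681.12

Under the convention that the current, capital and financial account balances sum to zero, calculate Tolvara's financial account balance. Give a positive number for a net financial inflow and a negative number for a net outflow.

Goods balance = 1713.50 - 1629.57 = 83.93
Services balance = -323.57
Trade balance (goods + services) = 83.93 + (-323.57) = -239.64
Net primary income = -242.97
Net secondary income = 160.50
Current account = -239.64 + (-242.97) + 160.50 = -322.11
Financial account = -(-322.11 + (-20.60)) = 342.71

342.71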